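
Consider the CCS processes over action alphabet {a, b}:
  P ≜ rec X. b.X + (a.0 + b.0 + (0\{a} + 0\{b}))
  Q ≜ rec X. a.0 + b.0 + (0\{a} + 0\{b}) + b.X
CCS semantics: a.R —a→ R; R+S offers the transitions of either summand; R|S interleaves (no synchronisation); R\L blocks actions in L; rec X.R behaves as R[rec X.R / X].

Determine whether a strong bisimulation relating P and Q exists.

P ~ Q

Reachable graph of P (2 states):
  p0 = rec X. b.X + (a.0 + b.0 + (0\{a} + 0\{b})) :: ··a··> p1, ··b··> p0, ··b··> p1
  p1 = 0 :: deadlocked
Reachable graph of Q (2 states):
  q0 = rec X. a.0 + b.0 + (0\{a} + 0\{b}) + b.X :: ··a··> q1, ··b··> q0, ··b··> q1
  q1 = 0 :: deadlocked
Coarsest stable partition (strong bisimilarity classes):
  B0 = {p0, q0}
  B1 = {p1, q1}
p0 ∈ B0, q0 ∈ B0 → same block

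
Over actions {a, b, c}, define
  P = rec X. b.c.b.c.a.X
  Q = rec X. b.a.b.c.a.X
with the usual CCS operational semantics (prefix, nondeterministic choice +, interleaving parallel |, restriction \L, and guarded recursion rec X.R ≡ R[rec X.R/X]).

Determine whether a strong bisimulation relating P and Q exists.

P ≁ Q

Reachable graph of P (5 states):
  m0 = rec X. b.c.b.c.a.X ⊢ -b-> m1
  m1 = c.b.c.a.(rec X. b.c.b.c.a.X) ⊢ -c-> m2
  m2 = b.c.a.(rec X. b.c.b.c.a.X) ⊢ -b-> m3
  m3 = c.a.(rec X. b.c.b.c.a.X) ⊢ -c-> m4
  m4 = a.(rec X. b.c.b.c.a.X) ⊢ -a-> m0
Reachable graph of Q (5 states):
  n0 = rec X. b.a.b.c.a.X ⊢ -b-> n1
  n1 = a.b.c.a.(rec X. b.a.b.c.a.X) ⊢ -a-> n2
  n2 = b.c.a.(rec X. b.a.b.c.a.X) ⊢ -b-> n3
  n3 = c.a.(rec X. b.a.b.c.a.X) ⊢ -c-> n4
  n4 = a.(rec X. b.a.b.c.a.X) ⊢ -a-> n0
Bisimilarity quotient blocks:
  B0 = {m0}
  B1 = {m1}
  B2 = {m2}
  B3 = {m3}
  B4 = {m4}
  B5 = {n0}
  B6 = {n1}
  B7 = {n2}
  B8 = {n3}
  B9 = {n4}
m0 ∈ B0, n0 ∈ B5 → different blocks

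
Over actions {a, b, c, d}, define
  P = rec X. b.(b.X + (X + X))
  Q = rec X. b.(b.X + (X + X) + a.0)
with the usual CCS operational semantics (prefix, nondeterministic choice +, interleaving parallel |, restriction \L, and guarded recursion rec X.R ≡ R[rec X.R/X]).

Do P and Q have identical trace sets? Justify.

LTS(P): 2 reachable states
  u0 = rec X. b.(b.X + (X + X)) :: -b-> u1
  u1 = b.(rec X. b.(b.X + (X + X))) + ((rec X. b.(b.X + (X + X))) + (rec X. b.(b.X + (X + X)))) :: -b-> u0, -b-> u1
LTS(Q): 3 reachable states
  v0 = rec X. b.(b.X + (X + X) + a.0) :: -b-> v1
  v1 = b.(rec X. b.(b.X + (X + X) + a.0)) + ((rec X. b.(b.X + (X + X) + a.0)) + (rec X. b.(b.X + (X + X) + a.0))) + a.0 :: -a-> v2, -b-> v0, -b-> v1
  v2 = 0 :: ·
Executing ba from Q (initial set {v0}):
  after b @ step 1: {v1}
  after a @ step 2: {v2}
  — Q admits the full trace.
Executing ba from P (initial set {u0}):
  after b @ step 1: {u1}
  after a @ step 2: ∅ (P stuck)

traces(P) ≠ traces(Q) — witness ⟨ba⟩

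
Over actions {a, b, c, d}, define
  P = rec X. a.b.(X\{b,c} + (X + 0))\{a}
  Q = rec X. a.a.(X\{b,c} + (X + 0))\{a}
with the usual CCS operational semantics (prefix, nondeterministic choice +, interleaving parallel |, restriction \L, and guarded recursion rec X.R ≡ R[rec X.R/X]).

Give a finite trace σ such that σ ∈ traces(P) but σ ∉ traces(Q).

ab

LTS(P): 3 reachable states
  s0 = rec X. a.b.(X\{b,c} + (X + 0))\{a} | -a-> s1
  s1 = b.((rec X. a.b.(X\{b,c} + (X + 0))\{a})\{b,c} + ((rec X. a.b.(X\{b,c} + (X + 0))\{a}) + 0))\{a} | -b-> s2
  s2 = ((rec X. a.b.(X\{b,c} + (X + 0))\{a})\{b,c} + ((rec X. a.b.(X\{b,c} + (X + 0))\{a}) + 0))\{a} | deadlocked
LTS(Q): 3 reachable states
  t0 = rec X. a.a.(X\{b,c} + (X + 0))\{a} | -a-> t1
  t1 = a.((rec X. a.a.(X\{b,c} + (X + 0))\{a})\{b,c} + ((rec X. a.a.(X\{b,c} + (X + 0))\{a}) + 0))\{a} | -a-> t2
  t2 = ((rec X. a.a.(X\{b,c} + (X + 0))\{a})\{b,c} + ((rec X. a.a.(X\{b,c} + (X + 0))\{a}) + 0))\{a} | deadlocked
Executing ab from P (initial set {s0}):
  [1] a ⇒ {s1}
  [2] b ⇒ {s2}
  ✓ P
Executing ab from Q (initial set {t0}):
  [1] a ⇒ {t1}
  [2] b ⇒ no successor for Q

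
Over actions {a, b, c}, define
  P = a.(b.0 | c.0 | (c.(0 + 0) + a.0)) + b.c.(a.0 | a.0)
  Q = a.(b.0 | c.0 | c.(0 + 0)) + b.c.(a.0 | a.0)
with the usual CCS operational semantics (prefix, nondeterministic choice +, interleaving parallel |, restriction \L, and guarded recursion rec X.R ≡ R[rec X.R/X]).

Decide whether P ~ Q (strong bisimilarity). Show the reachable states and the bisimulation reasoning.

P ≁ Q

P's transition system — 18 states:
  p0 = a.(b.0 | c.0 | (c.(0 + 0) + a.0)) + b.c.(a.0 | a.0) :: =a=> p1, =b=> p2
  p1 = b.0 | c.0 | (c.(0 + 0) + a.0) :: =a=> p3, =b=> p4, =c=> p5, =c=> p6
  p2 = c.(a.0 | a.0) :: =c=> p7
  p3 = b.0 | c.0 | 0 :: =b=> p8, =c=> p9
  p4 = 0 | c.0 | (c.(0 + 0) + a.0) :: =a=> p8, =c=> p10, =c=> p11
  p5 = b.0 | 0 | (c.(0 + 0) + a.0) :: =a=> p9, =b=> p10, =c=> p12
  p6 = b.0 | c.0 | (0 + 0) :: =b=> p11, =c=> p12
  p7 = a.0 | a.0 :: =a=> p13, =a=> p14
  p8 = 0 | c.0 | 0 :: =c=> p15
  p9 = b.0 | 0 | 0 :: =b=> p15
  p10 = 0 | 0 | (c.(0 + 0) + a.0) :: =a=> p15, =c=> p16
  p11 = 0 | c.0 | (0 + 0) :: =c=> p16
  p12 = b.0 | 0 | (0 + 0) :: =b=> p16
  p13 = 0 | a.0 :: =a=> p17
  p14 = a.0 | 0 :: =a=> p17
  p15 = 0 | 0 | 0 :: ·
  p16 = 0 | 0 | (0 + 0) :: ·
  p17 = 0 | 0 :: ·
Q's transition system — 14 states:
  q0 = a.(b.0 | c.0 | c.(0 + 0)) + b.c.(a.0 | a.0) :: =a=> q1, =b=> q2
  q1 = b.0 | c.0 | c.(0 + 0) :: =b=> q3, =c=> q4, =c=> q5
  q2 = c.(a.0 | a.0) :: =c=> q6
  q3 = 0 | c.0 | c.(0 + 0) :: =c=> q7, =c=> q8
  q4 = b.0 | 0 | c.(0 + 0) :: =b=> q7, =c=> q9
  q5 = b.0 | c.0 | (0 + 0) :: =b=> q8, =c=> q9
  q6 = a.0 | a.0 :: =a=> q10, =a=> q11
  q7 = 0 | 0 | c.(0 + 0) :: =c=> q12
  q8 = 0 | c.0 | (0 + 0) :: =c=> q12
  q9 = b.0 | 0 | (0 + 0) :: =b=> q12
  q10 = 0 | a.0 :: =a=> q13
  q11 = a.0 | 0 :: =a=> q13
  q12 = 0 | 0 | (0 + 0) :: ·
  q13 = 0 | 0 :: ·
Coarsest stable partition (strong bisimilarity classes):
  B0 = {p0}
  B1 = {p1}
  B2 = {p4}
  B3 = {p10}
  B4 = {p15, p16, p17, q12, q13}
  B5 = {p11, p8, q7, q8}
  B6 = {p5}
  B7 = {p12, p9, q9}
  B8 = {p3, p6, q4, q5}
  B9 = {p2, q2}
  B10 = {p7, q6}
  B11 = {p13, p14, q10, q11}
  B12 = {q0}
  B13 = {q1}
  B14 = {q3}
p0 ∈ B0, q0 ∈ B12 → different blocks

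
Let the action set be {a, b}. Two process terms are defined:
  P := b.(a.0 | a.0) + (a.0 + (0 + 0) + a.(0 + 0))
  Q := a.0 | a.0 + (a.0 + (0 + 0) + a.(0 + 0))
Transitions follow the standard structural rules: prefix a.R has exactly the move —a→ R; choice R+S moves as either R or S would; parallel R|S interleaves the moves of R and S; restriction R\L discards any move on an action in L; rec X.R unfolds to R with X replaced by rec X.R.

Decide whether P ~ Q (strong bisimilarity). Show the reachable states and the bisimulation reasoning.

NO

P's transition system — 7 states:
  s0 = b.(a.0 | a.0) + (a.0 + (0 + 0) + a.(0 + 0)) | -a-> s1, -a-> s2, -b-> s3
  s1 = 0 | ∅
  s2 = 0 + 0 | ∅
  s3 = a.0 | a.0 | -a-> s4, -a-> s5
  s4 = 0 | a.0 | -a-> s6
  s5 = a.0 | 0 | -a-> s6
  s6 = 0 | 0 | ∅
Q's transition system — 6 states:
  t0 = a.0 | a.0 + (a.0 + (0 + 0) + a.(0 + 0)) | -a-> t1, -a-> t2, -a-> t3, -a-> t4
  t1 = 0 | ∅
  t2 = 0 + 0 | ∅
  t3 = 0 | a.0 | -a-> t5
  t4 = a.0 | 0 | -a-> t5
  t5 = 0 | 0 | ∅
Partition-refinement fixed point:
  B0 = {s0}
  B1 = {s1, s2, s6, t1, t2, t5}
  B2 = {s3}
  B3 = {s4, s5, t3, t4}
  B4 = {t0}
s0 ∈ B0, t0 ∈ B4 → different blocks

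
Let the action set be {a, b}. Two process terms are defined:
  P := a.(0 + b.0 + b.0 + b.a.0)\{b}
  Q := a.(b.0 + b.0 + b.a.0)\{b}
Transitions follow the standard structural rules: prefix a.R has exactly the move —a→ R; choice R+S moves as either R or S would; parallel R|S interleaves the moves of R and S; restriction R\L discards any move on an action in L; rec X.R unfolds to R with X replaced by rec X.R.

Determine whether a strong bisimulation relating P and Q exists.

bisimilar

LTS(P): 2 reachable states
  p0 = a.(0 + b.0 + b.0 + b.a.0)\{b} :: —a→ p1
  p1 = (0 + b.0 + b.0 + b.a.0)\{b} :: deadlocked
LTS(Q): 2 reachable states
  q0 = a.(b.0 + b.0 + b.a.0)\{b} :: —a→ q1
  q1 = (b.0 + b.0 + b.a.0)\{b} :: deadlocked
Partition-refinement fixed point:
  B0 = {p0, q0}
  B1 = {p1, q1}
p0 ∈ B0, q0 ∈ B0 → same block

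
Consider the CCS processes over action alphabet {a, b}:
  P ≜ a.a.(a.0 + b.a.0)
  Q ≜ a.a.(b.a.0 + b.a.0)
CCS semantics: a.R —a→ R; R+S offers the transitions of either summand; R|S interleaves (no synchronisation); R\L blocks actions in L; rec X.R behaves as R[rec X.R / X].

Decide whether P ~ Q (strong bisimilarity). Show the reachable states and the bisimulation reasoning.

NO

Reachable graph of P (5 states):
  p0 = a.a.(a.0 + b.a.0) :: —a→ p1
  p1 = a.(a.0 + b.a.0) :: —a→ p2
  p2 = a.0 + b.a.0 :: —a→ p3, —b→ p4
  p3 = 0 :: ·
  p4 = a.0 :: —a→ p3
Reachable graph of Q (5 states):
  q0 = a.a.(b.a.0 + b.a.0) :: —a→ q1
  q1 = a.(b.a.0 + b.a.0) :: —a→ q2
  q2 = b.a.0 + b.a.0 :: —b→ q3
  q3 = a.0 :: —a→ q4
  q4 = 0 :: ·
Coarsest stable partition (strong bisimilarity classes):
  B0 = {p0}
  B1 = {p1}
  B2 = {p2}
  B3 = {p3, q4}
  B4 = {p4, q3}
  B5 = {q0}
  B6 = {q1}
  B7 = {q2}
p0 ∈ B0, q0 ∈ B5 → different blocks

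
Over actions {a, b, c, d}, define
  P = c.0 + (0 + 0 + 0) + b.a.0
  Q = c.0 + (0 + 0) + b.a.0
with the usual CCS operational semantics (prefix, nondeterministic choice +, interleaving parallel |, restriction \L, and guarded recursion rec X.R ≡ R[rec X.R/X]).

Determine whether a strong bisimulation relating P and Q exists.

Reachable graph of P (3 states):
  m0 = c.0 + (0 + 0 + 0) + b.a.0 ⊢ -b-> m1, -c-> m2
  m1 = a.0 ⊢ -a-> m2
  m2 = 0 ⊢ ·
Reachable graph of Q (3 states):
  n0 = c.0 + (0 + 0) + b.a.0 ⊢ -b-> n1, -c-> n2
  n1 = a.0 ⊢ -a-> n2
  n2 = 0 ⊢ ·
Coarsest stable partition (strong bisimilarity classes):
  B0 = {m0, n0}
  B1 = {m1, n1}
  B2 = {m2, n2}
m0 ∈ B0, n0 ∈ B0 → same block

P ~ Q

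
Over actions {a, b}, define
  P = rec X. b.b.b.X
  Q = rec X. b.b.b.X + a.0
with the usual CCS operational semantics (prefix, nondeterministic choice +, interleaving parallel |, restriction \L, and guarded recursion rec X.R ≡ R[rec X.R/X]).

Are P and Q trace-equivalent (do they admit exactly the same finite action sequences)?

traces(P) ≠ traces(Q) — witness ⟨a⟩

Reachable graph of P (3 states):
  p0 = rec X. b.b.b.X → -b-> p1
  p1 = b.b.(rec X. b.b.b.X) → -b-> p2
  p2 = b.(rec X. b.b.b.X) → -b-> p0
Reachable graph of Q (4 states):
  q0 = rec X. b.b.b.X + a.0 → -a-> q1, -b-> q2
  q1 = 0 → ∅
  q2 = b.b.(rec X. b.b.b.X + a.0) → -b-> q3
  q3 = b.(rec X. b.b.b.X + a.0) → -b-> q0
Run σ = ⟨a⟩ on Q: start {q0}
  [1] a ⇒ {q1}
  ✓ Q
Run σ = ⟨a⟩ on P: start {p0}
  [1] a ⇒ ∅  — P cannot continue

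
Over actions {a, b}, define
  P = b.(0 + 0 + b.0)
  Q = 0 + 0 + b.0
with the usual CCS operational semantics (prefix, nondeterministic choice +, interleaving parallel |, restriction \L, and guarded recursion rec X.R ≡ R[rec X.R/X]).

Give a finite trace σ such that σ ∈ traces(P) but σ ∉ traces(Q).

bb

Reachable graph of P (3 states):
  u0 = b.(0 + 0 + b.0) | —b→ u1
  u1 = 0 + 0 + b.0 | —b→ u2
  u2 = 0 | ∅
Reachable graph of Q (2 states):
  v0 = 0 + 0 + b.0 | —b→ v1
  v1 = 0 | ∅
Trace ⟨bb⟩ through P, begin at {u0}:
  after b @ step 1: {u1}
  after b @ step 2: {u2}
  P completes σ.
Trace ⟨bb⟩ through Q, begin at {v0}:
  after b @ step 1: {v1}
  after b @ step 2: ∅ (Q stuck)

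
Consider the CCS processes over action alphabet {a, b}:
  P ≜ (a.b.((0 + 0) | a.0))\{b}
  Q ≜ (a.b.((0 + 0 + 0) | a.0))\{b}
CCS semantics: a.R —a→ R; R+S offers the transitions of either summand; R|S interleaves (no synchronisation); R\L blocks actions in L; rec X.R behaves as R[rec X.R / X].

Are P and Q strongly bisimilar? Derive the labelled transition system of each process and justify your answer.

LTS(P): 2 reachable states
  p0 = (a.b.((0 + 0) | a.0))\{b} has moves ··a··> p1
  p1 = (b.((0 + 0) | a.0))\{b} has moves (no moves)
LTS(Q): 2 reachable states
  q0 = (a.b.((0 + 0 + 0) | a.0))\{b} has moves ··a··> q1
  q1 = (b.((0 + 0 + 0) | a.0))\{b} has moves (no moves)
Coarsest stable partition (strong bisimilarity classes):
  B0 = {p0, q0}
  B1 = {p1, q1}
p0 ∈ B0, q0 ∈ B0 → same block

bisimilar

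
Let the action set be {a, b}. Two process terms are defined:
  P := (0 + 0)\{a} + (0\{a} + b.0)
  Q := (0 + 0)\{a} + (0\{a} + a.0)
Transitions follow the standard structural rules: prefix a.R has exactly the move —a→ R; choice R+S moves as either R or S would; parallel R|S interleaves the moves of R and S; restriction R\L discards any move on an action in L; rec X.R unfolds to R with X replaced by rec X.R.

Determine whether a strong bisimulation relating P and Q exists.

NO

P's transition system — 2 states:
  u0 = (0 + 0)\{a} + (0\{a} + b.0) → -b-> u1
  u1 = 0 → deadlocked
Q's transition system — 2 states:
  v0 = (0 + 0)\{a} + (0\{a} + a.0) → -a-> v1
  v1 = 0 → deadlocked
Partition-refinement fixed point:
  B0 = {u0}
  B1 = {u1, v1}
  B2 = {v0}
u0 ∈ B0, v0 ∈ B2 → different blocks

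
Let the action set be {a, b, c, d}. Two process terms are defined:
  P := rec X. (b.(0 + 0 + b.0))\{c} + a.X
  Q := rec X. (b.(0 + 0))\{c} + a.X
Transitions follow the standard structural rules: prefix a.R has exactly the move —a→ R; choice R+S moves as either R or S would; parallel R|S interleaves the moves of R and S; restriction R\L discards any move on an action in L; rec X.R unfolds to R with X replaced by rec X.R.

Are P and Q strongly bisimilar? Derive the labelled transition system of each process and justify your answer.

P ≁ Q

Reachable graph of P (3 states):
  p0 = rec X. (b.(0 + 0 + b.0))\{c} + a.X has moves -a-> p0, -b-> p1
  p1 = (0 + 0 + b.0)\{c} has moves -b-> p2
  p2 = 0\{c} has moves ·
Reachable graph of Q (2 states):
  q0 = rec X. (b.(0 + 0))\{c} + a.X has moves -a-> q0, -b-> q1
  q1 = (0 + 0)\{c} has moves ·
Partition-refinement fixed point:
  B0 = {p0}
  B1 = {p1}
  B2 = {p2, q1}
  B3 = {q0}
p0 ∈ B0, q0 ∈ B3 → different blocks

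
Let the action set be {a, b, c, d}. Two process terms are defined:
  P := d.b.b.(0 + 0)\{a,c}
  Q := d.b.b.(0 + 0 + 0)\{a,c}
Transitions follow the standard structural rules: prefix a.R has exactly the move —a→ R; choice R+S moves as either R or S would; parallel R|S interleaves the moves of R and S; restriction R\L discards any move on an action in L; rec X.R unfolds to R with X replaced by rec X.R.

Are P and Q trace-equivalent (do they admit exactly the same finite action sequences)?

YES

Reachable graph of P (4 states):
  m0 = d.b.b.(0 + 0)\{a,c} has moves =d=> m1
  m1 = b.b.(0 + 0)\{a,c} has moves =b=> m2
  m2 = b.(0 + 0)\{a,c} has moves =b=> m3
  m3 = (0 + 0)\{a,c} has moves stopped
Reachable graph of Q (4 states):
  n0 = d.b.b.(0 + 0 + 0)\{a,c} has moves =d=> n1
  n1 = b.b.(0 + 0 + 0)\{a,c} has moves =b=> n2
  n2 = b.(0 + 0 + 0)\{a,c} has moves =b=> n3
  n3 = (0 + 0 + 0)\{a,c} has moves stopped
Partition-refinement fixed point:
  B0 = {m0, n0}
  B1 = {m1, n1}
  B2 = {m2, n2}
  B3 = {m3, n3}
m0 ∈ B0, n0 ∈ B0 → same block
Bisimilar ⇒ trace-equivalent.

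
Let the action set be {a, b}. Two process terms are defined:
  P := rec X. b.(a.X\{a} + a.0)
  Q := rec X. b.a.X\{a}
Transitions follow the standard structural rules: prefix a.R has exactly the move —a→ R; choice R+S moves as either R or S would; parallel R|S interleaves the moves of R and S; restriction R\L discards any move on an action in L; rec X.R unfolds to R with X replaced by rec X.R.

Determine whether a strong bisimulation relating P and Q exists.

P ≁ Q

P's transition system — 5 states:
  m0 = rec X. b.(a.X\{a} + a.0) | ··b··> m1
  m1 = a.(rec X. b.(a.X\{a} + a.0))\{a} + a.0 | ··a··> m2, ··a··> m3
  m2 = (rec X. b.(a.X\{a} + a.0))\{a} | ··b··> m4
  m3 = 0 | stopped
  m4 = (a.(rec X. b.(a.X\{a} + a.0))\{a} + a.0)\{a} | stopped
Q's transition system — 4 states:
  n0 = rec X. b.a.X\{a} | ··b··> n1
  n1 = a.(rec X. b.a.X\{a})\{a} | ··a··> n2
  n2 = (rec X. b.a.X\{a})\{a} | ··b··> n3
  n3 = (a.(rec X. b.a.X\{a})\{a})\{a} | stopped
Bisimilarity quotient blocks:
  B0 = {m0}
  B1 = {m1}
  B2 = {m3, m4, n3}
  B3 = {m2, n2}
  B4 = {n0}
  B5 = {n1}
m0 ∈ B0, n0 ∈ B4 → different blocks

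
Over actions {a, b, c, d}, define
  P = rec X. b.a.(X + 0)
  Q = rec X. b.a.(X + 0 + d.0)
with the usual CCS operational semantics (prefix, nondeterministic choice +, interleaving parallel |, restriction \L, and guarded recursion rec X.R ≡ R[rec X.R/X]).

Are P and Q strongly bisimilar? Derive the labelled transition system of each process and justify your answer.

not bisimilar

Reachable graph of P (3 states):
  s0 = rec X. b.a.(X + 0) | —b→ s1
  s1 = a.((rec X. b.a.(X + 0)) + 0) | —a→ s2
  s2 = (rec X. b.a.(X + 0)) + 0 | —b→ s1
Reachable graph of Q (4 states):
  t0 = rec X. b.a.(X + 0 + d.0) | —b→ t1
  t1 = a.((rec X. b.a.(X + 0 + d.0)) + 0 + d.0) | —a→ t2
  t2 = (rec X. b.a.(X + 0 + d.0)) + 0 + d.0 | —b→ t1, —d→ t3
  t3 = 0 | ∅
Bisimilarity quotient blocks:
  B0 = {s0, s2}
  B1 = {s1}
  B2 = {t0}
  B3 = {t1}
  B4 = {t2}
  B5 = {t3}
s0 ∈ B0, t0 ∈ B2 → different blocks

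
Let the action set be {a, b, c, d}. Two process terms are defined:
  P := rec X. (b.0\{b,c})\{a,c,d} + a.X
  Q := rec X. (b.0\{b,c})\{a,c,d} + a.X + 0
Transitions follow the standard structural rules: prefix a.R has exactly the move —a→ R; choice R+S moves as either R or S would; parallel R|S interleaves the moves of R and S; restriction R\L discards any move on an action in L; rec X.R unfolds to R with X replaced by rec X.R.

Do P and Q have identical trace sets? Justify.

YES

P's transition system — 2 states:
  p0 = rec X. (b.0\{b,c})\{a,c,d} + a.X has moves ··a··> p0, ··b··> p1
  p1 = 0\{b,c}\{a,c,d} has moves deadlocked
Q's transition system — 2 states:
  q0 = rec X. (b.0\{b,c})\{a,c,d} + a.X + 0 has moves ··a··> q0, ··b··> q1
  q1 = 0\{b,c}\{a,c,d} has moves deadlocked
Bisimilarity quotient blocks:
  B0 = {p0, q0}
  B1 = {p1, q1}
p0 ∈ B0, q0 ∈ B0 → same block
Bisimilar ⇒ trace-equivalent.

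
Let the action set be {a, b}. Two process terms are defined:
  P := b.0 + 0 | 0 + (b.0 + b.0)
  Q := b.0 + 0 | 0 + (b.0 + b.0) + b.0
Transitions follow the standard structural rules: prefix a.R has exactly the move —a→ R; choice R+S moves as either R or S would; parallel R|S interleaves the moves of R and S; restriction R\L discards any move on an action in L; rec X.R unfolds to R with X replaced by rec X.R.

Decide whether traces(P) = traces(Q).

YES

P's transition system — 2 states:
  u0 = b.0 + 0 | 0 + (b.0 + b.0) | —b→ u1
  u1 = 0 | stopped
Q's transition system — 2 states:
  v0 = b.0 + 0 | 0 + (b.0 + b.0) + b.0 | —b→ v1
  v1 = 0 | stopped
Partition-refinement fixed point:
  B0 = {u0, v0}
  B1 = {u1, v1}
u0 ∈ B0, v0 ∈ B0 → same block
Bisimilar ⇒ trace-equivalent.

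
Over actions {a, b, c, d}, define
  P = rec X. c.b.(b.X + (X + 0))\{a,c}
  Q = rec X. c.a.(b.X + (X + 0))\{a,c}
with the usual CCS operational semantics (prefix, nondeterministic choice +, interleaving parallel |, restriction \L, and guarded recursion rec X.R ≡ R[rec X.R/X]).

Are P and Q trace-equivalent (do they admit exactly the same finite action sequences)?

traces(P) ≠ traces(Q) — witness ⟨cb⟩

LTS(P): 4 reachable states
  s0 = rec X. c.b.(b.X + (X + 0))\{a,c} ⊢ -c-> s1
  s1 = b.(b.(rec X. c.b.(b.X + (X + 0))\{a,c}) + ((rec X. c.b.(b.X + (X + 0))\{a,c}) + 0))\{a,c} ⊢ -b-> s2
  s2 = (b.(rec X. c.b.(b.X + (X + 0))\{a,c}) + ((rec X. c.b.(b.X + (X + 0))\{a,c}) + 0))\{a,c} ⊢ -b-> s3
  s3 = (rec X. c.b.(b.X + (X + 0))\{a,c})\{a,c} ⊢ stopped
LTS(Q): 4 reachable states
  t0 = rec X. c.a.(b.X + (X + 0))\{a,c} ⊢ -c-> t1
  t1 = a.(b.(rec X. c.a.(b.X + (X + 0))\{a,c}) + ((rec X. c.a.(b.X + (X + 0))\{a,c}) + 0))\{a,c} ⊢ -a-> t2
  t2 = (b.(rec X. c.a.(b.X + (X + 0))\{a,c}) + ((rec X. c.a.(b.X + (X + 0))\{a,c}) + 0))\{a,c} ⊢ -b-> t3
  t3 = (rec X. c.a.(b.X + (X + 0))\{a,c})\{a,c} ⊢ stopped
Trace ⟨cb⟩ through P, begin at {s0}:
  after c @ step 1: {s1}
  after b @ step 2: {s2}
  ✓ P
Trace ⟨cb⟩ through Q, begin at {t0}:
  after c @ step 1: {t1}
  after b @ step 2: ∅  — Q cannot continue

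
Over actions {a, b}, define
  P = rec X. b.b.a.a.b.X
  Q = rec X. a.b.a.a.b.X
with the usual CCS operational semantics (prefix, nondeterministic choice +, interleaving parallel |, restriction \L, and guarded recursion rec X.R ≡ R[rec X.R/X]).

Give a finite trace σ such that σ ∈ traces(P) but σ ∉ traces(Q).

b

LTS(P): 5 reachable states
  m0 = rec X. b.b.a.a.b.X → —b→ m1
  m1 = b.a.a.b.(rec X. b.b.a.a.b.X) → —b→ m2
  m2 = a.a.b.(rec X. b.b.a.a.b.X) → —a→ m3
  m3 = a.b.(rec X. b.b.a.a.b.X) → —a→ m4
  m4 = b.(rec X. b.b.a.a.b.X) → —b→ m0
LTS(Q): 5 reachable states
  n0 = rec X. a.b.a.a.b.X → —a→ n1
  n1 = b.a.a.b.(rec X. a.b.a.a.b.X) → —b→ n2
  n2 = a.a.b.(rec X. a.b.a.a.b.X) → —a→ n3
  n3 = a.b.(rec X. a.b.a.a.b.X) → —a→ n4
  n4 = b.(rec X. a.b.a.a.b.X) → —b→ n0
Executing b from P (initial set {m0}):
  step 1 (b): {m1}
  ✓ P
Executing b from Q (initial set {n0}):
  step 1 (b): ∅  — Q cannot continue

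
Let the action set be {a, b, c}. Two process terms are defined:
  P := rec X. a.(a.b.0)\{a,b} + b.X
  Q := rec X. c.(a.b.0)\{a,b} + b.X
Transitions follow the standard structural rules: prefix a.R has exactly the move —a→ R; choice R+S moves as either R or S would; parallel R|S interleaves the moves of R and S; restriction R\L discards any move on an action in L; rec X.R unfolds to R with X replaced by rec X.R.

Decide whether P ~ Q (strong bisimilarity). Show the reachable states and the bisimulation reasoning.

NO

LTS(P): 2 reachable states
  u0 = rec X. a.(a.b.0)\{a,b} + b.X has moves ··a··> u1, ··b··> u0
  u1 = (a.b.0)\{a,b} has moves (no moves)
LTS(Q): 2 reachable states
  v0 = rec X. c.(a.b.0)\{a,b} + b.X has moves ··b··> v0, ··c··> v1
  v1 = (a.b.0)\{a,b} has moves (no moves)
Coarsest stable partition (strong bisimilarity classes):
  B0 = {u0}
  B1 = {u1, v1}
  B2 = {v0}
u0 ∈ B0, v0 ∈ B2 → different blocks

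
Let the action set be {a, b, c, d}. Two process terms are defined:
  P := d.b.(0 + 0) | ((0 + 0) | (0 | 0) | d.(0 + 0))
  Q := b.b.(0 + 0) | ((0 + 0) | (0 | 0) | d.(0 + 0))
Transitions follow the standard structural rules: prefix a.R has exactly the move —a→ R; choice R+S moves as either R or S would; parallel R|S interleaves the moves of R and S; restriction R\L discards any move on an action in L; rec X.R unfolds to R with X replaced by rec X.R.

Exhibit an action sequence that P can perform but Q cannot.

dd

Reachable graph of P (6 states):
  s0 = d.b.(0 + 0) | ((0 + 0) | (0 | 0) | d.(0 + 0)) → -d-> s1, -d-> s2
  s1 = b.(0 + 0) | ((0 + 0) | (0 | 0) | d.(0 + 0)) → -b-> s3, -d-> s4
  s2 = d.b.(0 + 0) | ((0 + 0) | (0 | 0) | (0 + 0)) → -d-> s4
  s3 = (0 + 0) | ((0 + 0) | (0 | 0) | d.(0 + 0)) → -d-> s5
  s4 = b.(0 + 0) | ((0 + 0) | (0 | 0) | (0 + 0)) → -b-> s5
  s5 = (0 + 0) | ((0 + 0) | (0 | 0) | (0 + 0)) → ∅
Reachable graph of Q (6 states):
  t0 = b.b.(0 + 0) | ((0 + 0) | (0 | 0) | d.(0 + 0)) → -b-> t1, -d-> t2
  t1 = b.(0 + 0) | ((0 + 0) | (0 | 0) | d.(0 + 0)) → -b-> t3, -d-> t4
  t2 = b.b.(0 + 0) | ((0 + 0) | (0 | 0) | (0 + 0)) → -b-> t4
  t3 = (0 + 0) | ((0 + 0) | (0 | 0) | d.(0 + 0)) → -d-> t5
  t4 = b.(0 + 0) | ((0 + 0) | (0 | 0) | (0 + 0)) → -b-> t5
  t5 = (0 + 0) | ((0 + 0) | (0 | 0) | (0 + 0)) → ∅
Executing dd from P (initial set {s0}):
  step 1 (d): {s1, s2}
  step 2 (d): {s4}
  — P admits the full trace.
Executing dd from Q (initial set {t0}):
  step 1 (d): {t2}
  step 2 (d): no successor for Q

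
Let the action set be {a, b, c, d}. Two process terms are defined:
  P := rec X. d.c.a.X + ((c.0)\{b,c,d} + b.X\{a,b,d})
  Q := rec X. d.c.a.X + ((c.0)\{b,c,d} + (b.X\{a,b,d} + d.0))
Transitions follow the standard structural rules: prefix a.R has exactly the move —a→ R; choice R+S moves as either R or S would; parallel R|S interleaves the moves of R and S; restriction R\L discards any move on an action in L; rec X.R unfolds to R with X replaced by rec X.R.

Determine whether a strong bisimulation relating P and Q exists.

NO

Reachable graph of P (4 states):
  s0 = rec X. d.c.a.X + ((c.0)\{b,c,d} + b.X\{a,b,d}) ⊢ --b--▸ s1, --d--▸ s2
  s1 = (rec X. d.c.a.X + ((c.0)\{b,c,d} + b.X\{a,b,d}))\{a,b,d} ⊢ deadlocked
  s2 = c.a.(rec X. d.c.a.X + ((c.0)\{b,c,d} + b.X\{a,b,d})) ⊢ --c--▸ s3
  s3 = a.(rec X. d.c.a.X + ((c.0)\{b,c,d} + b.X\{a,b,d})) ⊢ --a--▸ s0
Reachable graph of Q (5 states):
  t0 = rec X. d.c.a.X + ((c.0)\{b,c,d} + (b.X\{a,b,d} + d.0)) ⊢ --b--▸ t1, --d--▸ t2, --d--▸ t3
  t1 = (rec X. d.c.a.X + ((c.0)\{b,c,d} + (b.X\{a,b,d} + d.0)))\{a,b,d} ⊢ deadlocked
  t2 = 0 ⊢ deadlocked
  t3 = c.a.(rec X. d.c.a.X + ((c.0)\{b,c,d} + (b.X\{a,b,d} + d.0))) ⊢ --c--▸ t4
  t4 = a.(rec X. d.c.a.X + ((c.0)\{b,c,d} + (b.X\{a,b,d} + d.0))) ⊢ --a--▸ t0
Coarsest stable partition (strong bisimilarity classes):
  B0 = {s0}
  B1 = {s1, t1, t2}
  B2 = {s2}
  B3 = {s3}
  B4 = {t0}
  B5 = {t3}
  B6 = {t4}
s0 ∈ B0, t0 ∈ B4 → different blocks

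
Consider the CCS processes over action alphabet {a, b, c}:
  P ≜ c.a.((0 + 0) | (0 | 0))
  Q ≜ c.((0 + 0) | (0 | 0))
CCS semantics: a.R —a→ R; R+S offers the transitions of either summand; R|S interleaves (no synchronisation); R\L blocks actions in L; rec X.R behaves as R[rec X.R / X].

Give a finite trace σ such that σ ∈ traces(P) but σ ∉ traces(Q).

Reachable graph of P (3 states):
  s0 = c.a.((0 + 0) | (0 | 0)) has moves --c--▸ s1
  s1 = a.((0 + 0) | (0 | 0)) has moves --a--▸ s2
  s2 = (0 + 0) | (0 | 0) has moves ·
Reachable graph of Q (2 states):
  t0 = c.((0 + 0) | (0 | 0)) has moves --c--▸ t1
  t1 = (0 + 0) | (0 | 0) has moves ·
Trace ⟨ca⟩ through P, begin at {s0}:
  [1] c ⇒ {s1}
  [2] a ⇒ {s2}
  P completes σ.
Trace ⟨ca⟩ through Q, begin at {t0}:
  [1] c ⇒ {t1}
  [2] a ⇒ ∅  — Q cannot continue

ca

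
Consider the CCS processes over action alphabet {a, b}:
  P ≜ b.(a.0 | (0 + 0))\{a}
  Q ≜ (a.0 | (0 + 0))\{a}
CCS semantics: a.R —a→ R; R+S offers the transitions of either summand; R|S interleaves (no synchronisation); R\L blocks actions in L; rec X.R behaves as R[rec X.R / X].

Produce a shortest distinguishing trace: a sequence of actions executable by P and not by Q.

b

P's transition system — 2 states:
  p0 = b.(a.0 | (0 + 0))\{a} → --b--▸ p1
  p1 = (a.0 | (0 + 0))\{a} → (no moves)
Q's transition system — 1 states:
  q0 = (a.0 | (0 + 0))\{a} → (no moves)
Executing b from P (initial set {p0}):
  [1] b ⇒ {p1}
  — P admits the full trace.
Executing b from Q (initial set {q0}):
  [1] b ⇒ ∅  — Q cannot continue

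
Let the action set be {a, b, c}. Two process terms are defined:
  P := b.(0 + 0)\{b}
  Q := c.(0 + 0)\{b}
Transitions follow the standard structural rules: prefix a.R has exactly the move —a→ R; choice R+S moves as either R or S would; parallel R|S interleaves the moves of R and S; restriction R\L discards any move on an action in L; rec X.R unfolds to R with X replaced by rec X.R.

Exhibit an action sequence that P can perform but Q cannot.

b

Reachable graph of P (2 states):
  m0 = b.(0 + 0)\{b} → —b→ m1
  m1 = (0 + 0)\{b} → (no moves)
Reachable graph of Q (2 states):
  n0 = c.(0 + 0)\{b} → —c→ n1
  n1 = (0 + 0)\{b} → (no moves)
Executing b from P (initial set {m0}):
  step 1 (b): {m1}
  P completes σ.
Executing b from Q (initial set {n0}):
  step 1 (b): no successor for Q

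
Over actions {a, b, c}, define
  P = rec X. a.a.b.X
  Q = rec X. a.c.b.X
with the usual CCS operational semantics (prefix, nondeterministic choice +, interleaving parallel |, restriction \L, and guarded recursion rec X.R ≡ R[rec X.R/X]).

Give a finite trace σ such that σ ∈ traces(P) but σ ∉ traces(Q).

LTS(P): 3 reachable states
  m0 = rec X. a.a.b.X :: --a--▸ m1
  m1 = a.b.(rec X. a.a.b.X) :: --a--▸ m2
  m2 = b.(rec X. a.a.b.X) :: --b--▸ m0
LTS(Q): 3 reachable states
  n0 = rec X. a.c.b.X :: --a--▸ n1
  n1 = c.b.(rec X. a.c.b.X) :: --c--▸ n2
  n2 = b.(rec X. a.c.b.X) :: --b--▸ n0
Executing aa from P (initial set {m0}):
  after a @ step 1: {m1}
  after a @ step 2: {m2}
  ✓ P
Executing aa from Q (initial set {n0}):
  after a @ step 1: {n1}
  after a @ step 2: no successor for Q

aa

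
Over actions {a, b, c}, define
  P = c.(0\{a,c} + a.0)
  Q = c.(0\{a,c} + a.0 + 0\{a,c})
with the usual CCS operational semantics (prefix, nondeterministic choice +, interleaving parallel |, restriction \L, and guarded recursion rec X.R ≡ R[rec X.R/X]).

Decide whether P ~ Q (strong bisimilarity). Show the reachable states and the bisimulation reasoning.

bisimilar

P's transition system — 3 states:
  u0 = c.(0\{a,c} + a.0) ⊢ --c--▸ u1
  u1 = 0\{a,c} + a.0 ⊢ --a--▸ u2
  u2 = 0 ⊢ stopped
Q's transition system — 3 states:
  v0 = c.(0\{a,c} + a.0 + 0\{a,c}) ⊢ --c--▸ v1
  v1 = 0\{a,c} + a.0 + 0\{a,c} ⊢ --a--▸ v2
  v2 = 0 ⊢ stopped
Bisimilarity quotient blocks:
  B0 = {u0, v0}
  B1 = {u1, v1}
  B2 = {u2, v2}
u0 ∈ B0, v0 ∈ B0 → same block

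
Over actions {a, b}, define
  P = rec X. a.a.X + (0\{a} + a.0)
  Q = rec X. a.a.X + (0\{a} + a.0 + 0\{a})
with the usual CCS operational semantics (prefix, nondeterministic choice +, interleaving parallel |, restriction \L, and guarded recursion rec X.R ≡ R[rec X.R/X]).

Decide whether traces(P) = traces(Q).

Reachable graph of P (3 states):
  p0 = rec X. a.a.X + (0\{a} + a.0) → --a--▸ p1, --a--▸ p2
  p1 = 0 → stopped
  p2 = a.(rec X. a.a.X + (0\{a} + a.0)) → --a--▸ p0
Reachable graph of Q (3 states):
  q0 = rec X. a.a.X + (0\{a} + a.0 + 0\{a}) → --a--▸ q1, --a--▸ q2
  q1 = 0 → stopped
  q2 = a.(rec X. a.a.X + (0\{a} + a.0 + 0\{a})) → --a--▸ q0
Partition-refinement fixed point:
  B0 = {p0, q0}
  B1 = {p1, q1}
  B2 = {p2, q2}
p0 ∈ B0, q0 ∈ B0 → same block
Bisimilar ⇒ trace-equivalent.

YES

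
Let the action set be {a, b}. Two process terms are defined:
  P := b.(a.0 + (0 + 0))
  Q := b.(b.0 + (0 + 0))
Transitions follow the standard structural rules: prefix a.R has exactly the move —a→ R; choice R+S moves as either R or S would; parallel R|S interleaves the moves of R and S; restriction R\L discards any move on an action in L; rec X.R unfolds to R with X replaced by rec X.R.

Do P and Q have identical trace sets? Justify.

Reachable graph of P (3 states):
  u0 = b.(a.0 + (0 + 0)) has moves —b→ u1
  u1 = a.0 + (0 + 0) has moves —a→ u2
  u2 = 0 has moves ·
Reachable graph of Q (3 states):
  v0 = b.(b.0 + (0 + 0)) has moves —b→ v1
  v1 = b.0 + (0 + 0) has moves —b→ v2
  v2 = 0 has moves ·
Trace ⟨ba⟩ through P, begin at {u0}:
  after b @ step 1: {u1}
  after a @ step 2: {u2}
  P completes σ.
Trace ⟨ba⟩ through Q, begin at {v0}:
  after b @ step 1: {v1}
  after a @ step 2: no successor for Q

NO — witness ⟨ba⟩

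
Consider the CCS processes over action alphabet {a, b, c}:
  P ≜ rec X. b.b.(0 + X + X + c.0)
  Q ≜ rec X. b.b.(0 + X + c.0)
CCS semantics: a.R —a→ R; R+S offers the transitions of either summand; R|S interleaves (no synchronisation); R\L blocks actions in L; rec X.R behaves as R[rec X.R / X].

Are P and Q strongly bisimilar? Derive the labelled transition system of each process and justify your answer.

P ~ Q

LTS(P): 4 reachable states
  p0 = rec X. b.b.(0 + X + X + c.0) | =b=> p1
  p1 = b.(0 + (rec X. b.b.(0 + X + X + c.0)) + (rec X. b.b.(0 + X + X + c.0)) + c.0) | =b=> p2
  p2 = 0 + (rec X. b.b.(0 + X + X + c.0)) + (rec X. b.b.(0 + X + X + c.0)) + c.0 | =b=> p1, =c=> p3
  p3 = 0 | (no moves)
LTS(Q): 4 reachable states
  q0 = rec X. b.b.(0 + X + c.0) | =b=> q1
  q1 = b.(0 + (rec X. b.b.(0 + X + c.0)) + c.0) | =b=> q2
  q2 = 0 + (rec X. b.b.(0 + X + c.0)) + c.0 | =b=> q1, =c=> q3
  q3 = 0 | (no moves)
Bisimilarity quotient blocks:
  B0 = {p0, q0}
  B1 = {p1, q1}
  B2 = {p2, q2}
  B3 = {p3, q3}
p0 ∈ B0, q0 ∈ B0 → same block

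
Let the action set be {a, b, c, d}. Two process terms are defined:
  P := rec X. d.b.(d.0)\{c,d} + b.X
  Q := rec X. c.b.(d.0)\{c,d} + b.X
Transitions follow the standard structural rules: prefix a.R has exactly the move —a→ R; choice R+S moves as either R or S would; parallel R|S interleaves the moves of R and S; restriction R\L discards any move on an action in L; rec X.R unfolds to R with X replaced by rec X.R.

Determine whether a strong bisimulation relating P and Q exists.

P ≁ Q

P's transition system — 3 states:
  s0 = rec X. d.b.(d.0)\{c,d} + b.X ⊢ ··b··> s0, ··d··> s1
  s1 = b.(d.0)\{c,d} ⊢ ··b··> s2
  s2 = (d.0)\{c,d} ⊢ deadlocked
Q's transition system — 3 states:
  t0 = rec X. c.b.(d.0)\{c,d} + b.X ⊢ ··b··> t0, ··c··> t1
  t1 = b.(d.0)\{c,d} ⊢ ··b··> t2
  t2 = (d.0)\{c,d} ⊢ deadlocked
Coarsest stable partition (strong bisimilarity classes):
  B0 = {s0}
  B1 = {s1, t1}
  B2 = {s2, t2}
  B3 = {t0}
s0 ∈ B0, t0 ∈ B3 → different blocks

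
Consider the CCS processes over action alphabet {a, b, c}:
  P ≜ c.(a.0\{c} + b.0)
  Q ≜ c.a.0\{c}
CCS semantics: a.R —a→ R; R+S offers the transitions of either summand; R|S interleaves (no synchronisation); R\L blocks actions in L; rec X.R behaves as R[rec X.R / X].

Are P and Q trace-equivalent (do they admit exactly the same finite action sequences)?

trace-distinct — witness ⟨cb⟩

Reachable graph of P (4 states):
  p0 = c.(a.0\{c} + b.0) ⊢ =c=> p1
  p1 = a.0\{c} + b.0 ⊢ =a=> p2, =b=> p3
  p2 = 0\{c} ⊢ stopped
  p3 = 0 ⊢ stopped
Reachable graph of Q (3 states):
  q0 = c.a.0\{c} ⊢ =c=> q1
  q1 = a.0\{c} ⊢ =a=> q2
  q2 = 0\{c} ⊢ stopped
Trace ⟨cb⟩ through P, begin at {p0}:
  step 1 (c): {p1}
  step 2 (b): {p3}
  ✓ P
Trace ⟨cb⟩ through Q, begin at {q0}:
  step 1 (c): {q1}
  step 2 (b): no successor for Q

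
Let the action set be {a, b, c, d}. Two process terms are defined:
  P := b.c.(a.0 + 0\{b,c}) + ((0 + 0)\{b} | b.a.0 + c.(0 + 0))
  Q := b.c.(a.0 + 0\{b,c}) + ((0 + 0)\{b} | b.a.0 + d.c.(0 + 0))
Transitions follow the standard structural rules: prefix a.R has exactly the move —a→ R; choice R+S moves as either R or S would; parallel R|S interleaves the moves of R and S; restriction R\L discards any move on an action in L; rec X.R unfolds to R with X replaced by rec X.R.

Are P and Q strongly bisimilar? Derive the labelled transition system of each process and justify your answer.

LTS(P): 7 reachable states
  p0 = b.c.(a.0 + 0\{b,c}) + ((0 + 0)\{b} | b.a.0 + c.(0 + 0)) → ··b··> p1, ··b··> p2, ··c··> p3
  p1 = (0 + 0)\{b} | a.0 → ··a··> p4
  p2 = c.(a.0 + 0\{b,c}) → ··c··> p5
  p3 = 0 + 0 → ·
  p4 = (0 + 0)\{b} | 0 → ·
  p5 = a.0 + 0\{b,c} → ··a··> p6
  p6 = 0 → ·
LTS(Q): 8 reachable states
  q0 = b.c.(a.0 + 0\{b,c}) + ((0 + 0)\{b} | b.a.0 + d.c.(0 + 0)) → ··b··> q1, ··b··> q2, ··d··> q3
  q1 = (0 + 0)\{b} | a.0 → ··a··> q4
  q2 = c.(a.0 + 0\{b,c}) → ··c··> q5
  q3 = c.(0 + 0) → ··c··> q6
  q4 = (0 + 0)\{b} | 0 → ·
  q5 = a.0 + 0\{b,c} → ··a··> q7
  q6 = 0 + 0 → ·
  q7 = 0 → ·
Partition-refinement fixed point:
  B0 = {p0}
  B1 = {p3, p4, p6, q4, q6, q7}
  B2 = {p2, q2}
  B3 = {p1, p5, q1, q5}
  B4 = {q0}
  B5 = {q3}
p0 ∈ B0, q0 ∈ B4 → different blocks

not bisimilar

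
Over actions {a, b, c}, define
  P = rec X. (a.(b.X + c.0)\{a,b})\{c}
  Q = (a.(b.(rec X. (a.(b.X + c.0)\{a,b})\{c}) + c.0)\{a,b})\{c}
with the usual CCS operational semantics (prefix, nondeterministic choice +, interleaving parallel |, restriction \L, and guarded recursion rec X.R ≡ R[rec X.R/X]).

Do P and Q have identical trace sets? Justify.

Reachable graph of P (2 states):
  p0 = rec X. (a.(b.X + c.0)\{a,b})\{c} | —a→ p1
  p1 = (b.(rec X. (a.(b.X + c.0)\{a,b})\{c}) + c.0)\{a,b}\{c} | stopped
Reachable graph of Q (2 states):
  q0 = (a.(b.(rec X. (a.(b.X + c.0)\{a,b})\{c}) + c.0)\{a,b})\{c} | —a→ q1
  q1 = (b.(rec X. (a.(b.X + c.0)\{a,b})\{c}) + c.0)\{a,b}\{c} | stopped
Bisimilarity quotient blocks:
  B0 = {p0, q0}
  B1 = {p1, q1}
p0 ∈ B0, q0 ∈ B0 → same block
Bisimilar ⇒ trace-equivalent.

traces(P) = traces(Q)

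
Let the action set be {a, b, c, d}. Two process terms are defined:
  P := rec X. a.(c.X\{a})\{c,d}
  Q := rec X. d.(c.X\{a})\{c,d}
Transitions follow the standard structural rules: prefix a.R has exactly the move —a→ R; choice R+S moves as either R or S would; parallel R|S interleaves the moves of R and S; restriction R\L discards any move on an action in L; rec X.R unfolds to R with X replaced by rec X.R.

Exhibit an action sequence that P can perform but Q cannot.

LTS(P): 2 reachable states
  p0 = rec X. a.(c.X\{a})\{c,d} has moves ··a··> p1
  p1 = (c.(rec X. a.(c.X\{a})\{c,d})\{a})\{c,d} has moves deadlocked
LTS(Q): 2 reachable states
  q0 = rec X. d.(c.X\{a})\{c,d} has moves ··d··> q1
  q1 = (c.(rec X. d.(c.X\{a})\{c,d})\{a})\{c,d} has moves deadlocked
Trace ⟨a⟩ through P, begin at {p0}:
  step 1 (a): {p1}
  ✓ P
Trace ⟨a⟩ through Q, begin at {q0}:
  step 1 (a): ∅  — Q cannot continue

a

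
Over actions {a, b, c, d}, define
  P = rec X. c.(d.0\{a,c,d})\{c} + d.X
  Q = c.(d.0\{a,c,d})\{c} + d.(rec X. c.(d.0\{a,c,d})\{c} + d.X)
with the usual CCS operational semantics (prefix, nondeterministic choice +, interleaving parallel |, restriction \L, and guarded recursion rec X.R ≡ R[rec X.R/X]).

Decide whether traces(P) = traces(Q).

YES

Reachable graph of P (3 states):
  p0 = rec X. c.(d.0\{a,c,d})\{c} + d.X ⊢ ··c··> p1, ··d··> p0
  p1 = (d.0\{a,c,d})\{c} ⊢ ··d··> p2
  p2 = 0\{a,c,d}\{c} ⊢ (no moves)
Reachable graph of Q (4 states):
  q0 = c.(d.0\{a,c,d})\{c} + d.(rec X. c.(d.0\{a,c,d})\{c} + d.X) ⊢ ··c··> q1, ··d··> q2
  q1 = (d.0\{a,c,d})\{c} ⊢ ··d··> q3
  q2 = rec X. c.(d.0\{a,c,d})\{c} + d.X ⊢ ··c··> q1, ··d··> q2
  q3 = 0\{a,c,d}\{c} ⊢ (no moves)
Coarsest stable partition (strong bisimilarity classes):
  B0 = {p0, q0, q2}
  B1 = {p1, q1}
  B2 = {p2, q3}
p0 ∈ B0, q0 ∈ B0 → same block
Bisimilar ⇒ trace-equivalent.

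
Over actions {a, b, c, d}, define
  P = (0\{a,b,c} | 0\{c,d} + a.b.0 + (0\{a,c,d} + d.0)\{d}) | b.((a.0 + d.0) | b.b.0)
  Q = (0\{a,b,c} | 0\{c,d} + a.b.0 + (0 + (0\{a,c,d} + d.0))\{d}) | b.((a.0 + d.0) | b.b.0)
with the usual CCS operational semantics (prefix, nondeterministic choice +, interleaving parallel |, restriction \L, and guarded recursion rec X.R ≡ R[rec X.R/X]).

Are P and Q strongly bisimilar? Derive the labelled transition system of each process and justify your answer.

P's transition system — 21 states:
  p0 = (0\{a,b,c} | 0\{c,d} + a.b.0 + (0\{a,c,d} + d.0)\{d}) | b.((a.0 + d.0) | b.b.0) :: =a=> p1, =b=> p2
  p1 = b.0 | b.((a.0 + d.0) | b.b.0) :: =b=> p3, =b=> p4
  p2 = (0\{a,b,c} | 0\{c,d} + a.b.0 + (0\{a,c,d} + d.0)\{d}) | ((a.0 + d.0) | b.b.0) :: =a=> p4, =a=> p5, =b=> p6, =d=> p5
  p3 = 0 | b.((a.0 + d.0) | b.b.0) :: =b=> p7
  p4 = b.0 | ((a.0 + d.0) | b.b.0) :: =a=> p8, =b=> p7, =b=> p9, =d=> p8
  p5 = (0\{a,b,c} | 0\{c,d} + a.b.0 + (0\{a,c,d} + d.0)\{d}) | (0 | b.b.0) :: =a=> p8, =b=> p10
  p6 = (0\{a,b,c} | 0\{c,d} + a.b.0 + (0\{a,c,d} + d.0)\{d}) | ((a.0 + d.0) | b.0) :: =a=> p10, =a=> p9, =b=> p11, =d=> p10
  p7 = 0 | ((a.0 + d.0) | b.b.0) :: =a=> p12, =b=> p13, =d=> p12
  p8 = b.0 | (0 | b.b.0) :: =b=> p12, =b=> p14
  p9 = b.0 | ((a.0 + d.0) | b.0) :: =a=> p14, =b=> p13, =b=> p15, =d=> p14
  p10 = (0\{a,b,c} | 0\{c,d} + a.b.0 + (0\{a,c,d} + d.0)\{d}) | (0 | b.0) :: =a=> p14, =b=> p16
  p11 = (0\{a,b,c} | 0\{c,d} + a.b.0 + (0\{a,c,d} + d.0)\{d}) | ((a.0 + d.0) | 0) :: =a=> p15, =a=> p16, =d=> p16
  p12 = 0 | (0 | b.b.0) :: =b=> p17
  p13 = 0 | ((a.0 + d.0) | b.0) :: =a=> p17, =b=> p18, =d=> p17
  p14 = b.0 | (0 | b.0) :: =b=> p17, =b=> p19
  p15 = b.0 | ((a.0 + d.0) | 0) :: =a=> p19, =b=> p18, =d=> p19
  p16 = (0\{a,b,c} | 0\{c,d} + a.b.0 + (0\{a,c,d} + d.0)\{d}) | (0 | 0) :: =a=> p19
  p17 = 0 | (0 | b.0) :: =b=> p20
  p18 = 0 | ((a.0 + d.0) | 0) :: =a=> p20, =d=> p20
  p19 = b.0 | (0 | 0) :: =b=> p20
  p20 = 0 | (0 | 0) :: ∅
Q's transition system — 21 states:
  q0 = (0\{a,b,c} | 0\{c,d} + a.b.0 + (0 + (0\{a,c,d} + d.0))\{d}) | b.((a.0 + d.0) | b.b.0) :: =a=> q1, =b=> q2
  q1 = b.0 | b.((a.0 + d.0) | b.b.0) :: =b=> q3, =b=> q4
  q2 = (0\{a,b,c} | 0\{c,d} + a.b.0 + (0 + (0\{a,c,d} + d.0))\{d}) | ((a.0 + d.0) | b.b.0) :: =a=> q4, =a=> q5, =b=> q6, =d=> q5
  q3 = 0 | b.((a.0 + d.0) | b.b.0) :: =b=> q7
  q4 = b.0 | ((a.0 + d.0) | b.b.0) :: =a=> q8, =b=> q7, =b=> q9, =d=> q8
  q5 = (0\{a,b,c} | 0\{c,d} + a.b.0 + (0 + (0\{a,c,d} + d.0))\{d}) | (0 | b.b.0) :: =a=> q8, =b=> q10
  q6 = (0\{a,b,c} | 0\{c,d} + a.b.0 + (0 + (0\{a,c,d} + d.0))\{d}) | ((a.0 + d.0) | b.0) :: =a=> q10, =a=> q9, =b=> q11, =d=> q10
  q7 = 0 | ((a.0 + d.0) | b.b.0) :: =a=> q12, =b=> q13, =d=> q12
  q8 = b.0 | (0 | b.b.0) :: =b=> q12, =b=> q14
  q9 = b.0 | ((a.0 + d.0) | b.0) :: =a=> q14, =b=> q13, =b=> q15, =d=> q14
  q10 = (0\{a,b,c} | 0\{c,d} + a.b.0 + (0 + (0\{a,c,d} + d.0))\{d}) | (0 | b.0) :: =a=> q14, =b=> q16
  q11 = (0\{a,b,c} | 0\{c,d} + a.b.0 + (0 + (0\{a,c,d} + d.0))\{d}) | ((a.0 + d.0) | 0) :: =a=> q15, =a=> q16, =d=> q16
  q12 = 0 | (0 | b.b.0) :: =b=> q17
  q13 = 0 | ((a.0 + d.0) | b.0) :: =a=> q17, =b=> q18, =d=> q17
  q14 = b.0 | (0 | b.0) :: =b=> q17, =b=> q19
  q15 = b.0 | ((a.0 + d.0) | 0) :: =a=> q19, =b=> q18, =d=> q19
  q16 = (0\{a,b,c} | 0\{c,d} + a.b.0 + (0 + (0\{a,c,d} + d.0))\{d}) | (0 | 0) :: =a=> q19
  q17 = 0 | (0 | b.0) :: =b=> q20
  q18 = 0 | ((a.0 + d.0) | 0) :: =a=> q20, =d=> q20
  q19 = b.0 | (0 | 0) :: =b=> q20
  q20 = 0 | (0 | 0) :: ∅
Bisimilarity quotient blocks:
  B0 = {p0, q0}
  B1 = {p1, q1}
  B2 = {p3, q3}
  B3 = {p7, p9, q7, q9}
  B4 = {p13, p15, q13, q15}
  B5 = {p17, p19, q17, q19}
  B6 = {p20, q20}
  B7 = {p18, q18}
  B8 = {p12, p14, q12, q14}
  B9 = {p4, q4}
  B10 = {p8, q8}
  B11 = {p2, q2}
  B12 = {p5, q5}
  B13 = {p10, q10}
  B14 = {p16, q16}
  B15 = {p6, q6}
  B16 = {p11, q11}
p0 ∈ B0, q0 ∈ B0 → same block

bisimilar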